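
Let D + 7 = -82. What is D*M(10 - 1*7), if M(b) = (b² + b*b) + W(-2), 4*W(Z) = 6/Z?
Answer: -6141/4 ≈ -1535.3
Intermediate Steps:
D = -89 (D = -7 - 82 = -89)
W(Z) = 3/(2*Z) (W(Z) = (6/Z)/4 = 3/(2*Z))
M(b) = -¾ + 2*b² (M(b) = (b² + b*b) + (3/2)/(-2) = (b² + b²) + (3/2)*(-½) = 2*b² - ¾ = -¾ + 2*b²)
D*M(10 - 1*7) = -89*(-¾ + 2*(10 - 1*7)²) = -89*(-¾ + 2*(10 - 7)²) = -89*(-¾ + 2*3²) = -89*(-¾ + 2*9) = -89*(-¾ + 18) = -89*69/4 = -6141/4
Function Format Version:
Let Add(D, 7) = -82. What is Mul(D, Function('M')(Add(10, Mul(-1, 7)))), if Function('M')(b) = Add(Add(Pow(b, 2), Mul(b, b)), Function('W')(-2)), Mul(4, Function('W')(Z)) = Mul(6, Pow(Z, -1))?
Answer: Rational(-6141, 4) ≈ -1535.3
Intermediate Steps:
D = -89 (D = Add(-7, -82) = -89)
Function('W')(Z) = Mul(Rational(3, 2), Pow(Z, -1)) (Function('W')(Z) = Mul(Rational(1, 4), Mul(6, Pow(Z, -1))) = Mul(Rational(3, 2), Pow(Z, -1)))
Function('M')(b) = Add(Rational(-3, 4), Mul(2, Pow(b, 2))) (Function('M')(b) = Add(Add(Pow(b, 2), Mul(b, b)), Mul(Rational(3, 2), Pow(-2, -1))) = Add(Add(Pow(b, 2), Pow(b, 2)), Mul(Rational(3, 2), Rational(-1, 2))) = Add(Mul(2, Pow(b, 2)), Rational(-3, 4)) = Add(Rational(-3, 4), Mul(2, Pow(b, 2))))
Mul(D, Function('M')(Add(10, Mul(-1, 7)))) = Mul(-89, Add(Rational(-3, 4), Mul(2, Pow(Add(10, Mul(-1, 7)), 2)))) = Mul(-89, Add(Rational(-3, 4), Mul(2, Pow(Add(10, -7), 2)))) = Mul(-89, Add(Rational(-3, 4), Mul(2, Pow(3, 2)))) = Mul(-89, Add(Rational(-3, 4), Mul(2, 9))) = Mul(-89, Add(Rational(-3, 4), 18)) = Mul(-89, Rational(69, 4)) = Rational(-6141, 4)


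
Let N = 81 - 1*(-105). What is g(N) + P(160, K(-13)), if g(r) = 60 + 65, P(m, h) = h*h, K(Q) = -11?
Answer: 246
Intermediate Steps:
N = 186 (N = 81 + 105 = 186)
P(m, h) = h²
g(r) = 125
g(N) + P(160, K(-13)) = 125 + (-11)² = 125 + 121 = 246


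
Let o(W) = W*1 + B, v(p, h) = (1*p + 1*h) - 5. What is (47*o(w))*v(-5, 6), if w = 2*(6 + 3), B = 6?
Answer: -4512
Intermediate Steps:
v(p, h) = -5 + h + p (v(p, h) = (p + h) - 5 = (h + p) - 5 = -5 + h + p)
w = 18 (w = 2*9 = 18)
o(W) = 6 + W (o(W) = W*1 + 6 = W + 6 = 6 + W)
(47*o(w))*v(-5, 6) = (47*(6 + 18))*(-5 + 6 - 5) = (47*24)*(-4) = 1128*(-4) = -4512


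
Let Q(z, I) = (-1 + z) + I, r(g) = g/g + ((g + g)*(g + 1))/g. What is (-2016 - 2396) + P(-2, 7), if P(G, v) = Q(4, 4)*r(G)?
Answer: -4419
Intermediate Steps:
r(g) = 3 + 2*g (r(g) = 1 + ((2*g)*(1 + g))/g = 1 + (2*g*(1 + g))/g = 1 + (2 + 2*g) = 3 + 2*g)
Q(z, I) = -1 + I + z
P(G, v) = 21 + 14*G (P(G, v) = (-1 + 4 + 4)*(3 + 2*G) = 7*(3 + 2*G) = 21 + 14*G)
(-2016 - 2396) + P(-2, 7) = (-2016 - 2396) + (21 + 14*(-2)) = -4412 + (21 - 28) = -4412 - 7 = -4419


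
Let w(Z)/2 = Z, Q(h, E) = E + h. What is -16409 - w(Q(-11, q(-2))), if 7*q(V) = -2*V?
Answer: -114717/7 ≈ -16388.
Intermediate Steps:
q(V) = -2*V/7 (q(V) = (-2*V)/7 = -2*V/7)
w(Z) = 2*Z
-16409 - w(Q(-11, q(-2))) = -16409 - 2*(-2/7*(-2) - 11) = -16409 - 2*(4/7 - 11) = -16409 - 2*(-73)/7 = -16409 - 1*(-146/7) = -16409 + 146/7 = -114717/7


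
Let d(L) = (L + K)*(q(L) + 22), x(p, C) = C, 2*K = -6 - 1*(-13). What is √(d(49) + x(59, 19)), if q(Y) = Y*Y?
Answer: √508906/2 ≈ 356.69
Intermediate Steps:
K = 7/2 (K = (-6 - 1*(-13))/2 = (-6 + 13)/2 = (½)*7 = 7/2 ≈ 3.5000)
q(Y) = Y²
d(L) = (22 + L²)*(7/2 + L) (d(L) = (L + 7/2)*(L² + 22) = (7/2 + L)*(22 + L²) = (22 + L²)*(7/2 + L))
√(d(49) + x(59, 19)) = √((77 + 49³ + 22*49 + (7/2)*49²) + 19) = √((77 + 117649 + 1078 + (7/2)*2401) + 19) = √((77 + 117649 + 1078 + 16807/2) + 19) = √(254415/2 + 19) = √(254453/2) = √508906/2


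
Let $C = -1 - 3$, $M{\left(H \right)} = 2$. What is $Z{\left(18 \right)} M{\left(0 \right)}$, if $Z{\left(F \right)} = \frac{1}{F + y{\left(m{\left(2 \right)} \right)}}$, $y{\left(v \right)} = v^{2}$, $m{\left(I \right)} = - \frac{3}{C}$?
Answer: $\frac{32}{297} \approx 0.10774$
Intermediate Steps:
$C = -4$ ($C = -1 - 3 = -4$)
$m{\left(I \right)} = \frac{3}{4}$ ($m{\left(I \right)} = - \frac{3}{-4} = \left(-3\right) \left(- \frac{1}{4}\right) = \frac{3}{4}$)
$Z{\left(F \right)} = \frac{1}{\frac{9}{16} + F}$ ($Z{\left(F \right)} = \frac{1}{F + \left(\frac{3}{4}\right)^{2}} = \frac{1}{F + \frac{9}{16}} = \frac{1}{\frac{9}{16} + F}$)
$Z{\left(18 \right)} M{\left(0 \right)} = \frac{16}{9 + 16 \cdot 18} \cdot 2 = \frac{16}{9 + 288} \cdot 2 = \frac{16}{297} \cdot 2 = \frac{32}{297}$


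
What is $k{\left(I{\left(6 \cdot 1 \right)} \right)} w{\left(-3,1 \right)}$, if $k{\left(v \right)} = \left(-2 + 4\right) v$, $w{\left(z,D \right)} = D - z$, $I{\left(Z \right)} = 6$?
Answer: $48$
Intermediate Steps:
$k{\left(v \right)} = 2 v$
$k{\left(I{\left(6 \cdot 1 \right)} \right)} w{\left(-3,1 \right)} = 2 \cdot 6 \left(1 - -3\right) = 12 \left(1 + 3\right) = 12 \cdot 4 = 48$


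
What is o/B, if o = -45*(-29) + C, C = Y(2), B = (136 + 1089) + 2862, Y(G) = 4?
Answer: 1309/4087 ≈ 0.32028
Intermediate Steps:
B = 4087 (B = 1225 + 2862 = 4087)
C = 4
o = 1309 (o = -45*(-29) + 4 = 1305 + 4 = 1309)
o/B = 1309/4087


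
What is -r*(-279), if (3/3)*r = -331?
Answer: -92349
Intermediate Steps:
r = -331
-r*(-279) = -1*(-331)*(-279) = 331*(-279) = -92349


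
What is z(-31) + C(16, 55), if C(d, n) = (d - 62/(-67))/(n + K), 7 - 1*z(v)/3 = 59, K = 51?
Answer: -553389/3551 ≈ -155.84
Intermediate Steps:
z(v) = -156 (z(v) = 21 - 3*59 = 21 - 177 = -156)
C(d, n) = (62/67 + d)/(51 + n) (C(d, n) = (d - 62/(-67))/(n + 51) = (d - 62*(-1/67))/(51 + n) = (d + 62/67)/(51 + n) = (62/67 + d)/(51 + n))
z(-31) + C(16, 55) = -156 + (62/67 + 16)/(51 + 55) = -156 + (1134/67)/106 = -156 + (1/106)*(1134/67) = -156 + 567/3551 = -553389/3551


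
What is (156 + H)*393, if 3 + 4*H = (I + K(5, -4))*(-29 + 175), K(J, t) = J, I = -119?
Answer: -6297039/4 ≈ -1.5743e+6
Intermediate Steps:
H = -16647/4 (H = -3/4 + ((-119 + 5)*(-29 + 175))/4 = -3/4 + (-114*146)/4 = -3/4 + (1/4)*(-16644) = -3/4 - 4161 = -16647/4 ≈ -4161.8)
(156 + H)*393 = (156 - 16647/4)*393 = -16023/4*393 = -6297039/4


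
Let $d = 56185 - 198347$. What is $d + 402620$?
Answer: $260458$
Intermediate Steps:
$d = -142162$
$d + 402620 = -142162 + 402620 = 260458$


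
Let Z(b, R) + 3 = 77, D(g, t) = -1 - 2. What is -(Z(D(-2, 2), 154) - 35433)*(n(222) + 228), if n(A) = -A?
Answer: 212154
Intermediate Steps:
D(g, t) = -3
Z(b, R) = 74 (Z(b, R) = -3 + 77 = 74)
-(Z(D(-2, 2), 154) - 35433)*(n(222) + 228) = -(74 - 35433)*(-1*222 + 228) = -(-35359)*(-222 + 228) = -(-35359)*6 = -1*(-212154) = 212154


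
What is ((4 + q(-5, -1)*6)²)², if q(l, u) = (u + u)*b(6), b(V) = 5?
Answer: 9834496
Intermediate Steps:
q(l, u) = 10*u (q(l, u) = (u + u)*5 = (2*u)*5 = 10*u)
((4 + q(-5, -1)*6)²)² = ((4 + (10*(-1))*6)²)² = ((4 - 10*6)²)² = ((4 - 60)²)² = ((-56)²)² = 3136² = 9834496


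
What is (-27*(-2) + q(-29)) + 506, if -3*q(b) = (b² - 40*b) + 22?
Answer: -343/3 ≈ -114.33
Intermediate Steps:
q(b) = -22/3 - b²/3 + 40*b/3 (q(b) = -((b² - 40*b) + 22)/3 = -(22 + b² - 40*b)/3 = -22/3 - b²/3 + 40*b/3)
(-27*(-2) + q(-29)) + 506 = (-27*(-2) + (-22/3 - ⅓*(-29)² + (40/3)*(-29))) + 506 = (54 + (-22/3 - ⅓*841 - 1160/3)) + 506 = (54 + (-22/3 - 841/3 - 1160/3)) + 506 = (54 - 2023/3) + 506 = -1861/3 + 506 = -343/3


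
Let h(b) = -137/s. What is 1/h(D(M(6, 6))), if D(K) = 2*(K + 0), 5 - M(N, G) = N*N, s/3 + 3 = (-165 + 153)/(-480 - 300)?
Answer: 582/8905 ≈ 0.065356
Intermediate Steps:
s = -582/65 (s = -9 + 3*((-165 + 153)/(-480 - 300)) = -9 + 3*(-12/(-780)) = -9 + 3*(-12*(-1/780)) = -9 + 3*(1/65) = -9 + 3/65 = -582/65 ≈ -8.9538)
M(N, G) = 5 - N² (M(N, G) = 5 - N*N = 5 - N²)
D(K) = 2*K
h(b) = 8905/582 (h(b) = -137/(-582/65) = -137*(-65/582) = 8905/582)
1/h(D(M(6, 6))) = 1/(8905/582) = 582/8905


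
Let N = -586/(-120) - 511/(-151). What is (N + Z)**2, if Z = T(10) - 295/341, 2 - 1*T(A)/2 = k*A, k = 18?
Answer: 1159882769158660369/9544763091600 ≈ 1.2152e+5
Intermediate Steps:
T(A) = 4 - 36*A
N = 74903/9060 (N = -586*(-1/120) - 511*(-1/151) = 293/60 + 511/151 = 74903/9060 ≈ 8.2674)
Z = -121691/341 (Z = (4 - 36*10) - 295/341 = (4 - 360) - 295/341 = -356 - 1*295/341 = -356 - 295/341 = -121691/341 ≈ -356.87)
(N + Z)**2 = (74903/9060 - 121691/341)**2 = (-1076978537/3089460)**2 = 1159882769158660369/9544763091600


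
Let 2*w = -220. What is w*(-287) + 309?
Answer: 31879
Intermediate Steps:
w = -110 (w = (1/2)*(-220) = -110)
w*(-287) + 309 = -110*(-287) + 309 = 31570 + 309 = 31879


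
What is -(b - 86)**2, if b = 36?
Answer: -2500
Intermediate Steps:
-(b - 86)**2 = -(36 - 86)**2 = -1*(-50)**2 = -1*2500 = -2500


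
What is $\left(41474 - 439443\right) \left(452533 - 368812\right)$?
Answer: $-33318362649$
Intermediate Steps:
$\left(41474 - 439443\right) \left(452533 - 368812\right) = \left(-397969\right) 83721 = -33318362649$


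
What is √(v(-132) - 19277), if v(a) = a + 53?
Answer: 2*I*√4839 ≈ 139.13*I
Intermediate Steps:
v(a) = 53 + a
√(v(-132) - 19277) = √((53 - 132) - 19277) = √(-79 - 19277) = √(-19356) = 2*I*√4839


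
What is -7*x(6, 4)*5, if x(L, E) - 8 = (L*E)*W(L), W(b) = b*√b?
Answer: -280 - 5040*√6 ≈ -12625.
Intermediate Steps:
W(b) = b^(3/2)
x(L, E) = 8 + E*L^(5/2) (x(L, E) = 8 + (L*E)*L^(3/2) = 8 + (E*L)*L^(3/2) = 8 + E*L^(5/2))
-7*x(6, 4)*5 = -7*(8 + 4*6^(5/2))*5 = -7*(8 + 4*(36*√6))*5 = -7*(8 + 144*√6)*5 = (-56 - 1008*√6)*5 = -280 - 5040*√6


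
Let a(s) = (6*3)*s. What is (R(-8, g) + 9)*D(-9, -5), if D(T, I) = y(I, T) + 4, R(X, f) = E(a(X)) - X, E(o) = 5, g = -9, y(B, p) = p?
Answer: -110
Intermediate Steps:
a(s) = 18*s
R(X, f) = 5 - X
D(T, I) = 4 + T (D(T, I) = T + 4 = 4 + T)
(R(-8, g) + 9)*D(-9, -5) = ((5 - 1*(-8)) + 9)*(4 - 9) = ((5 + 8) + 9)*(-5) = (13 + 9)*(-5) = 22*(-5) = -110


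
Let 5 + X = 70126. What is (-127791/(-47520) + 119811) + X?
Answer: 334285053/1760 ≈ 1.8993e+5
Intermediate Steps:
X = 70121 (X = -5 + 70126 = 70121)
(-127791/(-47520) + 119811) + X = (-127791/(-47520) + 119811) + 70121 = (-127791*(-1/47520) + 119811) + 70121 = (4733/1760 + 119811) + 70121 = 210872093/1760 + 70121 = 334285053/1760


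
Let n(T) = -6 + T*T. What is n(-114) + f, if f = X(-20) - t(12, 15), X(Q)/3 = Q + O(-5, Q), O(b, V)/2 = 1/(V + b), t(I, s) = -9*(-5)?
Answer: 322119/25 ≈ 12885.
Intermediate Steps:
n(T) = -6 + T**2
t(I, s) = 45
O(b, V) = 2/(V + b)
X(Q) = 3*Q + 6/(-5 + Q) (X(Q) = 3*(Q + 2/(Q - 5)) = 3*(Q + 2/(-5 + Q)) = 3*Q + 6/(-5 + Q))
f = -2631/25 (f = 3*(2 - 20*(-5 - 20))/(-5 - 20) - 1*45 = 3*(2 - 20*(-25))/(-25) - 45 = 3*(-1/25)*(2 + 500) - 45 = 3*(-1/25)*502 - 45 = -1506/25 - 45 = -2631/25 ≈ -105.24)
n(-114) + f = (-6 + (-114)**2) - 2631/25 = (-6 + 12996) - 2631/25 = 12990 - 2631/25 = 322119/25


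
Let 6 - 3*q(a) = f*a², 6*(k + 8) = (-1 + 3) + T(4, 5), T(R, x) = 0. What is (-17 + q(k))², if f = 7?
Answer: 16875664/729 ≈ 23149.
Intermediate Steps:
k = -23/3 (k = -8 + ((-1 + 3) + 0)/6 = -8 + (2 + 0)/6 = -8 + (⅙)*2 = -8 + ⅓ = -23/3 ≈ -7.6667)
q(a) = 2 - 7*a²/3
(-17 + q(k))² = (-17 + (2 - 7*(-23/3)²/3))² = (-17 + (2 - 7/3*529/9))² = (-17 + (2 - 3703/27))² = (-17 - 3649/27)² = (-4108/27)² = 16875664/729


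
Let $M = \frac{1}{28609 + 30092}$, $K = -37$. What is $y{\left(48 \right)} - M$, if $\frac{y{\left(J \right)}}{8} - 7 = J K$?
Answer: $- \frac{830736553}{58701} \approx -14152.0$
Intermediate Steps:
$y{\left(J \right)} = 56 - 296 J$ ($y{\left(J \right)} = 56 + 8 J \left(-37\right) = 56 + 8 \left(- 37 J\right) = 56 - 296 J$)
$M = \frac{1}{58701} \approx 1.7035 \cdot 10^{-5}$
$y{\left(48 \right)} - M = \left(56 - 14208\right) - \frac{1}{58701} = -14152 - \frac{1}{58701} = - \frac{830736553}{58701}$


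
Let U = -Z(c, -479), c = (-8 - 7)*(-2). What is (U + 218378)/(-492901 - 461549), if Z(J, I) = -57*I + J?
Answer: -38209/190890 ≈ -0.20016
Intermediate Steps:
c = 30 (c = -15*(-2) = 30)
Z(J, I) = J - 57*I
U = -27333 (U = -(30 - 57*(-479)) = -(30 + 27303) = -1*27333 = -27333)
(U + 218378)/(-492901 - 461549) = (-27333 + 218378)/(-492901 - 461549) = 191045/(-954450) = 191045*(-1/954450) = -38209/190890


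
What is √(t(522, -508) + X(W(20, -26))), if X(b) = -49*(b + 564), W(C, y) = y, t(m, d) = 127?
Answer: 3*I*√2915 ≈ 161.97*I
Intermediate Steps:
X(b) = -27636 - 49*b (X(b) = -49*(564 + b) = -27636 - 49*b)
√(t(522, -508) + X(W(20, -26))) = √(127 + (-27636 - 49*(-26))) = √(127 + (-27636 + 1274)) = √(127 - 26362) = √(-26235) = 3*I*√2915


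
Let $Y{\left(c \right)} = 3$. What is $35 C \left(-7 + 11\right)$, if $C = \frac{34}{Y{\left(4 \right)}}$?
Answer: $\frac{4760}{3} \approx 1586.7$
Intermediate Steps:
$C = \frac{34}{3} \approx 11.333$
$35 C \left(-7 + 11\right) = 35 \cdot \frac{34}{3} \left(-7 + 11\right) = \frac{1190}{3} \cdot 4 = \frac{4760}{3}$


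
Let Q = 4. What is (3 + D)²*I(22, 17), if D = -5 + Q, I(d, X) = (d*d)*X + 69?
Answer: 33188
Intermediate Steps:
I(d, X) = 69 + X*d² (I(d, X) = d²*X + 69 = X*d² + 69 = 69 + X*d²)
D = -1 (D = -5 + 4 = -1)
(3 + D)²*I(22, 17) = (3 - 1)²*(69 + 17*22²) = 2²*(69 + 17*484) = 4*(69 + 8228) = 4*8297 = 33188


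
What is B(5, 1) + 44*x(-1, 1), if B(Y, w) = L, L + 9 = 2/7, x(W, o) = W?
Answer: -369/7 ≈ -52.714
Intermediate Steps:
L = -61/7 (L = -9 + 2/7 = -61/7 ≈ -8.7143)
B(Y, w) = -61/7
B(5, 1) + 44*x(-1, 1) = -61/7 + 44*(-1) = -61/7 - 44 = -369/7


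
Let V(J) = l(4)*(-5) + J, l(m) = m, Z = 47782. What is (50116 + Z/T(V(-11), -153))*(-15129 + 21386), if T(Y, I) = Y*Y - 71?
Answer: 139690722327/445 ≈ 3.1391e+8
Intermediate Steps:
V(J) = -20 + J (V(J) = 4*(-5) + J = -20 + J)
T(Y, I) = -71 + Y² (T(Y, I) = Y² - 71 = -71 + Y²)
(50116 + Z/T(V(-11), -153))*(-15129 + 21386) = (50116 + 47782/(-71 + (-20 - 11)²))*(-15129 + 21386) = (50116 + 47782/(-71 + (-31)²))*6257 = (50116 + 47782/(-71 + 961))*6257 = (50116 + 47782/890)*6257 = (50116 + 47782*(1/890))*6257 = (50116 + 23891/445)*6257 = (22325511/445)*6257 = 139690722327/445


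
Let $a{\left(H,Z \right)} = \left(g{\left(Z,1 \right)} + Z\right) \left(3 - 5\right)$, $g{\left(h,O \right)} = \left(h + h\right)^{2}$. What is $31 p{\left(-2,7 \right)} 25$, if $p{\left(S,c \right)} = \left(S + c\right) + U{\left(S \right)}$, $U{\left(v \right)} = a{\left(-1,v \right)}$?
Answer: $-17825$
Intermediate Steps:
$g{\left(h,O \right)} = 4 h^{2}$ ($g{\left(h,O \right)} = \left(2 h\right)^{2} = 4 h^{2}$)
$a{\left(H,Z \right)} = - 8 Z^{2} - 2 Z$ ($a{\left(H,Z \right)} = \left(4 Z^{2} + Z\right) \left(3 - 5\right) = \left(Z + 4 Z^{2}\right) \left(-2\right) = - 8 Z^{2} - 2 Z$)
$U{\left(v \right)} = 2 v \left(-1 - 4 v\right)$
$p{\left(S,c \right)} = S + c + 2 S \left(-1 - 4 S\right)$ ($p{\left(S,c \right)} = \left(S + c\right) + 2 S \left(-1 - 4 S\right) = S + c + 2 S \left(-1 - 4 S\right)$)
$31 p{\left(-2,7 \right)} 25 = 31 \left(7 - -2 - 8 \left(-2\right)^{2}\right) 25 = 31 \left(7 + 2 - 32\right) 25 = 31 \left(-23\right) 25 = \left(-713\right) 25 = -17825$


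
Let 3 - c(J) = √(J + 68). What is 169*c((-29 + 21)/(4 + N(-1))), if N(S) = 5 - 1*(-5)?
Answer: 507 - 338*√826/7 ≈ -880.74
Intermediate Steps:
N(S) = 10 (N(S) = 5 + 5 = 10)
c(J) = 3 - √(68 + J) (c(J) = 3 - √(J + 68) = 3 - √(68 + J))
169*c((-29 + 21)/(4 + N(-1))) = 169*(3 - √(68 + (-29 + 21)/(4 + 10))) = 169*(3 - √(68 - 8/14)) = 169*(3 - √(68 - 8*1/14)) = 169*(3 - √(68 - 4/7)) = 169*(3 - √(472/7)) = 169*(3 - 2*√826/7) = 507 - 338*√826/7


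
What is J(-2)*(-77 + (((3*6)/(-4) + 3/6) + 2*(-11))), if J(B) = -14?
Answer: 1442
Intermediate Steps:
J(-2)*(-77 + (((3*6)/(-4) + 3/6) + 2*(-11))) = -14*(-77 + (((3*6)/(-4) + 3/6) + 2*(-11))) = -14*(-77 + ((18*(-¼) + 3*(⅙)) - 22)) = -14*(-77 + ((-9/2 + ½) - 22)) = -14*(-77 + (-4 - 22)) = -14*(-77 - 26) = -14*(-103) = 1442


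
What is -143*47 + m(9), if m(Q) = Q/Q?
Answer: -6720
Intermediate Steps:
m(Q) = 1
-143*47 + m(9) = -143*47 + 1 = -6721 + 1 = -6720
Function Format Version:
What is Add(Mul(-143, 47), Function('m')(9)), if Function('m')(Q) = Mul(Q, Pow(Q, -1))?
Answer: -6720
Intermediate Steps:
Function('m')(Q) = 1
Add(Mul(-143, 47), Function('m')(9)) = Add(Mul(-143, 47), 1) = Add(-6721, 1) = -6720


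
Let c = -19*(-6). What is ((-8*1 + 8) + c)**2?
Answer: 12996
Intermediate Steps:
c = 114
((-8*1 + 8) + c)**2 = ((-8*1 + 8) + 114)**2 = ((-8 + 8) + 114)**2 = (0 + 114)**2 = 114**2 = 12996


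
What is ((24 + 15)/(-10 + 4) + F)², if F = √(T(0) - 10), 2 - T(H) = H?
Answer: 137/4 - 26*I*√2 ≈ 34.25 - 36.77*I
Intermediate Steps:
T(H) = 2 - H
F = 2*I*√2 (F = √((2 - 1*0) - 10) = √((2 + 0) - 10) = √(2 - 10) = √(-8) = 2*I*√2 ≈ 2.8284*I)
((24 + 15)/(-10 + 4) + F)² = ((24 + 15)/(-10 + 4) + 2*I*√2)² = (39/(-6) + 2*I*√2)² = (39*(-⅙) + 2*I*√2)² = (-13/2 + 2*I*√2)²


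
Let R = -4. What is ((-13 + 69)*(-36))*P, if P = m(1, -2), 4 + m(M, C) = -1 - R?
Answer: 2016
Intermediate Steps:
m(M, C) = -1 (m(M, C) = -4 + (-1 - 1*(-4)) = -4 + (-1 + 4) = -4 + 3 = -1)
P = -1
((-13 + 69)*(-36))*P = ((-13 + 69)*(-36))*(-1) = (56*(-36))*(-1) = -2016*(-1) = 2016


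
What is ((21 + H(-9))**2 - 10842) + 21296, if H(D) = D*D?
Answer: 20858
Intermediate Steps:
H(D) = D**2
((21 + H(-9))**2 - 10842) + 21296 = ((21 + (-9)**2)**2 - 10842) + 21296 = ((21 + 81)**2 - 10842) + 21296 = (102**2 - 10842) + 21296 = (10404 - 10842) + 21296 = -438 + 21296 = 20858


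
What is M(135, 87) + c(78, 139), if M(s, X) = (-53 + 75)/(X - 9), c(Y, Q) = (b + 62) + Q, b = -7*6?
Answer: 6212/39 ≈ 159.28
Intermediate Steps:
b = -42
c(Y, Q) = 20 + Q (c(Y, Q) = (-42 + 62) + Q = 20 + Q)
M(s, X) = 22/(-9 + X)
M(135, 87) + c(78, 139) = 22/(-9 + 87) + (20 + 139) = 22/78 + 159 = 22*(1/78) + 159 = 11/39 + 159 = 6212/39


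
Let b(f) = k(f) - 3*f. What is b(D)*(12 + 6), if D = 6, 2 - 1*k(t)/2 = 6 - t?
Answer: -252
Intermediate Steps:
k(t) = -8 + 2*t (k(t) = 4 - 2*(6 - t) = 4 + (-12 + 2*t) = -8 + 2*t)
b(f) = -8 - f (b(f) = (-8 + 2*f) - 3*f = -8 - f)
b(D)*(12 + 6) = (-8 - 1*6)*(12 + 6) = (-8 - 6)*18 = -14*18 = -252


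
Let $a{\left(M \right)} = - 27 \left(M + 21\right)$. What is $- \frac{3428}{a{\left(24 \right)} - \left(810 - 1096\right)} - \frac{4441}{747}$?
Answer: $- \frac{1564973}{693963} \approx -2.2551$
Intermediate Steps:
$a{\left(M \right)} = -567 - 27 M$ ($a{\left(M \right)} = - 27 \left(21 + M\right) = -567 - 27 M$)
$- \frac{3428}{a{\left(24 \right)} - \left(810 - 1096\right)} - \frac{4441}{747} = - \frac{3428}{\left(-567 - 648\right) - \left(810 - 1096\right)} - \frac{4441}{747} = - \frac{3428}{\left(-567 - 648\right) - -286} - \frac{4441}{747} = - \frac{3428}{-1215 + 286} - \frac{4441}{747} = - \frac{3428}{-929} - \frac{4441}{747} = \left(-3428\right) \left(- \frac{1}{929}\right) - \frac{4441}{747} = \frac{3428}{929} - \frac{4441}{747} = - \frac{1564973}{693963}$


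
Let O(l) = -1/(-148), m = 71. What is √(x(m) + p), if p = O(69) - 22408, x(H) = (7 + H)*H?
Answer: I*√92380083/74 ≈ 129.88*I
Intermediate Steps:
O(l) = 1/148 (O(l) = -1*(-1/148) = 1/148)
x(H) = H*(7 + H)
p = -3316383/148 (p = 1/148 - 22408 = -3316383/148 ≈ -22408.)
√(x(m) + p) = √(71*(7 + 71) - 3316383/148) = √(71*78 - 3316383/148) = √(5538 - 3316383/148) = √(-2496759/148) = I*√92380083/74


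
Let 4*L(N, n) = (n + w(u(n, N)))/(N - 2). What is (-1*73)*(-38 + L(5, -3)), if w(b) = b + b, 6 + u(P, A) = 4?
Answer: 33799/12 ≈ 2816.6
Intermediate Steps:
u(P, A) = -2 (u(P, A) = -6 + 4 = -2)
w(b) = 2*b
L(N, n) = (-4 + n)/(4*(-2 + N)) (L(N, n) = ((n + 2*(-2))/(N - 2))/4 = ((n - 4)/(-2 + N))/4 = ((-4 + n)/(-2 + N))/4 = (-4 + n)/(4*(-2 + N)))
(-1*73)*(-38 + L(5, -3)) = (-1*73)*(-38 + (-4 - 3)/(4*(-2 + 5))) = -73*(-38 + (¼)*(-7)/3) = -73*(-38 + (¼)*(⅓)*(-7)) = -73*(-38 - 7/12) = -73*(-463/12) = 33799/12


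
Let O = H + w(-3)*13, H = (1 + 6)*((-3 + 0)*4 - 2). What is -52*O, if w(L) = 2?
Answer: 3744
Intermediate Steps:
H = -98 (H = 7*(-3*4 - 2) = 7*(-12 - 2) = 7*(-14) = -98)
O = -72 (O = -98 + 2*13 = -98 + 26 = -72)
-52*O = -52*(-72) = 3744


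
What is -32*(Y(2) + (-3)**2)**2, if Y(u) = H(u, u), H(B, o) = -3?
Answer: -1152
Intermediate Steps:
Y(u) = -3
-32*(Y(2) + (-3)**2)**2 = -32*(-3 + (-3)**2)**2 = -32*(-3 + 9)**2 = -32*6**2 = -32*36 = -1152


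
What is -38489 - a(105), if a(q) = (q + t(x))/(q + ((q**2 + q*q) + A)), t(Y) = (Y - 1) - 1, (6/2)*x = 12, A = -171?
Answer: -846142283/21984 ≈ -38489.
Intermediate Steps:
x = 4 (x = (1/3)*12 = 4)
t(Y) = -2 + Y (t(Y) = (-1 + Y) - 1 = -2 + Y)
a(q) = (2 + q)/(-171 + q + 2*q**2) (a(q) = (q + (-2 + 4))/(q + ((q**2 + q*q) - 171)) = (q + 2)/(q + ((q**2 + q**2) - 171)) = (2 + q)/(q + (2*q**2 - 171)) = (2 + q)/(q + (-171 + 2*q**2)) = (2 + q)/(-171 + q + 2*q**2))
-38489 - a(105) = -38489 - (2 + 105)/(-171 + 105 + 2*105**2) = -38489 - 107/(-171 + 105 + 2*11025) = -38489 - 107/(-171 + 105 + 22050) = -38489 - 107/21984 = -846142283/21984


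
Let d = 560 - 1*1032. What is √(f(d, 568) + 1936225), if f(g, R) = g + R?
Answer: √1936321 ≈ 1391.5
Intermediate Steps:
d = -472 (d = 560 - 1032 = -472)
f(g, R) = R + g
√(f(d, 568) + 1936225) = √((568 - 472) + 1936225) = √(96 + 1936225) = √1936321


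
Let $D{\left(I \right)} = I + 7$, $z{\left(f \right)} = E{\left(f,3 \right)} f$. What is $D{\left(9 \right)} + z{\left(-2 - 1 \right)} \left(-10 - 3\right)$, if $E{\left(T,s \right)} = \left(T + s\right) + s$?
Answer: $133$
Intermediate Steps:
$E{\left(T,s \right)} = T + 2 s$
$z{\left(f \right)} = f \left(6 + f\right)$ ($z{\left(f \right)} = \left(f + 2 \cdot 3\right) f = \left(f + 6\right) f = \left(6 + f\right) f = f \left(6 + f\right)$)
$D{\left(I \right)} = 7 + I$
$D{\left(9 \right)} + z{\left(-2 - 1 \right)} \left(-10 - 3\right) = \left(7 + 9\right) + \left(-2 - 1\right) \left(6 - 3\right) \left(-10 - 3\right) = 16 + \left(-2 - 1\right) \left(6 - 3\right) \left(-13\right) = 16 + - 3 \left(6 - 3\right) \left(-13\right) = 16 + \left(-3\right) 3 \left(-13\right) = 16 - -117 = 16 + 117 = 133$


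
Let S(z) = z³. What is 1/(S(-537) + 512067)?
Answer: -1/154342086 ≈ -6.4791e-9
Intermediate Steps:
1/(S(-537) + 512067) = 1/((-537)³ + 512067) = 1/(-154854153 + 512067) = 1/(-154342086) = -1/154342086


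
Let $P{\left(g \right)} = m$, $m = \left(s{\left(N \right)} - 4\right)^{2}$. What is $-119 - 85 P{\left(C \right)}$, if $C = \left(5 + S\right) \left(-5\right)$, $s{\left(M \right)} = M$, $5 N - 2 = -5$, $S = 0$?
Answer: $- \frac{9588}{5} \approx -1917.6$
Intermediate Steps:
$N = - \frac{3}{5}$ ($N = \frac{2}{5} + \frac{1}{5} \left(-5\right) = \frac{2}{5} - 1 = - \frac{3}{5} \approx -0.6$)
$C = -25$ ($C = \left(5 + 0\right) \left(-5\right) = 5 \left(-5\right) = -25$)
$m = \frac{529}{25}$ ($m = \left(- \frac{3}{5} - 4\right)^{2} = \left(- \frac{23}{5}\right)^{2} = \frac{529}{25} \approx 21.16$)
$P{\left(g \right)} = \frac{529}{25}$
$-119 - 85 P{\left(C \right)} = -119 - \frac{8993}{5} = - \frac{9588}{5}$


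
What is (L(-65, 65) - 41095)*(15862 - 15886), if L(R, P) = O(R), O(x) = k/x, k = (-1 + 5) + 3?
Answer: 64108368/65 ≈ 9.8628e+5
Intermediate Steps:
k = 7 (k = 4 + 3 = 7)
O(x) = 7/x
L(R, P) = 7/R
(L(-65, 65) - 41095)*(15862 - 15886) = (7/(-65) - 41095)*(15862 - 15886) = (7*(-1/65) - 41095)*(-24) = (-7/65 - 41095)*(-24) = -2671182/65*(-24) = 64108368/65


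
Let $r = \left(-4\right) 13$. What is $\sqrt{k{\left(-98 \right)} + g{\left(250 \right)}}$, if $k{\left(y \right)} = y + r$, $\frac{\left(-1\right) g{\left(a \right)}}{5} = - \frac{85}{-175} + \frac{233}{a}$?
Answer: $\frac{3 i \sqrt{85526}}{70} \approx 12.533 i$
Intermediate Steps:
$r = -52$
$g{\left(a \right)} = - \frac{17}{7} - \frac{1165}{a}$ ($g{\left(a \right)} = - 5 \left(- \frac{85}{-175} + \frac{233}{a}\right) = - 5 \left(\left(-85\right) \left(- \frac{1}{175}\right) + \frac{233}{a}\right) = - 5 \left(\frac{17}{35} + \frac{233}{a}\right) = - \frac{17}{7} - \frac{1165}{a}$)
$k{\left(y \right)} = -52 + y$ ($k{\left(y \right)} = y - 52 = -52 + y$)
$\sqrt{k{\left(-98 \right)} + g{\left(250 \right)}} = \sqrt{\left(-52 - 98\right) - \left(\frac{17}{7} + \frac{1165}{250}\right)} = \sqrt{-150 - \frac{2481}{350}} = \sqrt{- \frac{54981}{350}} = \frac{3 i \sqrt{85526}}{70}$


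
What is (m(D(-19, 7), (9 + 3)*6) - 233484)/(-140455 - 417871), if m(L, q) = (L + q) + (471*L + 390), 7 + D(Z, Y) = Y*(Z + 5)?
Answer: 141291/279163 ≈ 0.50612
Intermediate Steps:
D(Z, Y) = -7 + Y*(5 + Z) (D(Z, Y) = -7 + Y*(Z + 5) = -7 + Y*(5 + Z))
m(L, q) = 390 + q + 472*L (m(L, q) = (L + q) + (390 + 471*L) = 390 + q + 472*L)
(m(D(-19, 7), (9 + 3)*6) - 233484)/(-140455 - 417871) = ((390 + (9 + 3)*6 + 472*(-7 + 5*7 + 7*(-19))) - 233484)/(-140455 - 417871) = ((390 + 12*6 + 472*(-7 + 35 - 133)) - 233484)/(-558326) = ((390 + 72 + 472*(-105)) - 233484)*(-1/558326) = ((390 + 72 - 49560) - 233484)*(-1/558326) = (-49098 - 233484)*(-1/558326) = -282582*(-1/558326) = 141291/279163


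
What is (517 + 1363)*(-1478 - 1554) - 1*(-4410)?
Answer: -5695750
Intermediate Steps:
(517 + 1363)*(-1478 - 1554) - 1*(-4410) = 1880*(-3032) + 4410 = -5700160 + 4410 = -5695750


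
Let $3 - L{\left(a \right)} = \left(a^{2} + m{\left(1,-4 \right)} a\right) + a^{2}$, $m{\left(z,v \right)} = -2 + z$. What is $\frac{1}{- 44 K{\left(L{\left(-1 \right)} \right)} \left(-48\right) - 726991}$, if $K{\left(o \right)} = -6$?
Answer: $- \frac{1}{739663} \approx -1.352 \cdot 10^{-6}$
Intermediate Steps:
$L{\left(a \right)} = 3 + a - 2 a^{2}$ ($L{\left(a \right)} = 3 - \left(\left(a^{2} + \left(-2 + 1\right) a\right) + a^{2}\right) = 3 - \left(\left(a^{2} - a\right) + a^{2}\right) = 3 - \left(- a + 2 a^{2}\right) = 3 + a - 2 a^{2}$)
$\frac{1}{- 44 K{\left(L{\left(-1 \right)} \right)} \left(-48\right) - 726991} = \frac{1}{\left(-44\right) \left(-6\right) \left(-48\right) - 726991} = \frac{1}{264 \left(-48\right) - 726991} = \frac{1}{-12672 - 726991} = \frac{1}{-739663} = - \frac{1}{739663}$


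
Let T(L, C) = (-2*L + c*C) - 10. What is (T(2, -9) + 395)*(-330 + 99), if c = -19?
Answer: -127512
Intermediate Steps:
T(L, C) = -10 - 19*C - 2*L (T(L, C) = (-2*L - 19*C) - 10 = (-19*C - 2*L) - 10 = -10 - 19*C - 2*L)
(T(2, -9) + 395)*(-330 + 99) = ((-10 - 19*(-9) - 2*2) + 395)*(-330 + 99) = ((-10 + 171 - 4) + 395)*(-231) = (157 + 395)*(-231) = 552*(-231) = -127512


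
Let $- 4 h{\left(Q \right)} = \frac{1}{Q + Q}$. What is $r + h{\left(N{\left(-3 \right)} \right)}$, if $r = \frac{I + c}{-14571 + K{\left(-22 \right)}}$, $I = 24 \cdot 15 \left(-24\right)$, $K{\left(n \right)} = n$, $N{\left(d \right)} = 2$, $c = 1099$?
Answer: $\frac{106063}{233488} \approx 0.45425$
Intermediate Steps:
$I = -8640$ ($I = 360 \left(-24\right) = -8640$)
$h{\left(Q \right)} = - \frac{1}{8 Q}$ ($h{\left(Q \right)} = - \frac{1}{4 \left(Q + Q\right)} = - \frac{1}{4 \cdot 2 Q} = - \frac{\frac{1}{2} \frac{1}{Q}}{4} = - \frac{1}{8 Q}$)
$r = \frac{7541}{14593}$ ($r = \frac{-8640 + 1099}{-14571 - 22} = - \frac{7541}{-14593} = \left(-7541\right) \left(- \frac{1}{14593}\right) = \frac{7541}{14593} \approx 0.51675$)
$r + h{\left(N{\left(-3 \right)} \right)} = \frac{7541}{14593} - \frac{1}{8 \cdot 2} = \frac{7541}{14593} - \frac{1}{16} = \frac{106063}{233488}$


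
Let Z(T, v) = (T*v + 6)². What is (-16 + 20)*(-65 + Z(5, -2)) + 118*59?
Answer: 6766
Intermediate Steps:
Z(T, v) = (6 + T*v)²
(-16 + 20)*(-65 + Z(5, -2)) + 118*59 = (-16 + 20)*(-65 + (6 + 5*(-2))²) + 118*59 = 4*(-65 + (6 - 10)²) + 6962 = 4*(-65 + (-4)²) + 6962 = 4*(-65 + 16) + 6962 = 4*(-49) + 6962 = -196 + 6962 = 6766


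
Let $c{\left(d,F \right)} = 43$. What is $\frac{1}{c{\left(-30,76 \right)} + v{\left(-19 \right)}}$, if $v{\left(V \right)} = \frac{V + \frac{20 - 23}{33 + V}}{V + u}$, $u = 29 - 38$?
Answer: $\frac{392}{17125} \approx 0.022891$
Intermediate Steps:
$u = -9$ ($u = 29 - 38 = -9$)
$v{\left(V \right)} = \frac{V - \frac{3}{33 + V}}{-9 + V}$ ($v{\left(V \right)} = \frac{V + \frac{20 - 23}{33 + V}}{V - 9} = \frac{V - \frac{3}{33 + V}}{-9 + V}$)
$\frac{1}{c{\left(-30,76 \right)} + v{\left(-19 \right)}} = \frac{1}{43 + \frac{-3 + \left(-19\right)^{2} + 33 \left(-19\right)}{-297 + \left(-19\right)^{2} + 24 \left(-19\right)}} = \frac{1}{43 + \frac{-3 + 361 - 627}{-297 + 361 - 456}} = \frac{1}{43 + \frac{1}{-392} \left(-269\right)} = \frac{1}{43 - - \frac{269}{392}} = \frac{1}{43 + \frac{269}{392}} = \frac{1}{\frac{17125}{392}} = \frac{392}{17125}$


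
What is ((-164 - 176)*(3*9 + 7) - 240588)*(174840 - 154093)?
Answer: -5231314556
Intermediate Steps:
((-164 - 176)*(3*9 + 7) - 240588)*(174840 - 154093) = (-340*(27 + 7) - 240588)*20747 = (-340*34 - 240588)*20747 = (-11560 - 240588)*20747 = -252148*20747 = -5231314556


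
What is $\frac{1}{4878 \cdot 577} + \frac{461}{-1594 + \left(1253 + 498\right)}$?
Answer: $\frac{1297533523}{441893142} \approx 2.9363$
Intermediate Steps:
$\frac{1}{4878 \cdot 577} + \frac{461}{-1594 + \left(1253 + 498\right)} = \frac{1}{4878} \cdot \frac{1}{577} + \frac{461}{-1594 + 1751} = \frac{1}{2814606} + \frac{461}{157} = \frac{1297533523}{441893142}$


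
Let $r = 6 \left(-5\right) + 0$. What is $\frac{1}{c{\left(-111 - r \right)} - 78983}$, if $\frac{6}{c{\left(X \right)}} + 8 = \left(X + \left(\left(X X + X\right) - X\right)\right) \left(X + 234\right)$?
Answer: $- \frac{495716}{39153136825} \approx -1.2661 \cdot 10^{-5}$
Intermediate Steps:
$r = -30$ ($r = -30 + 0 = -30$)
$c{\left(X \right)} = \frac{6}{-8 + \left(234 + X\right) \left(X + X^{2}\right)}$ ($c{\left(X \right)} = \frac{6}{-8 + \left(X + \left(\left(X X + X\right) - X\right)\right) \left(X + 234\right)} = \frac{6}{-8 + \left(X + \left(\left(X^{2} + X\right) - X\right)\right) \left(234 + X\right)} = \frac{6}{-8 + \left(X + \left(\left(X + X^{2}\right) - X\right)\right) \left(234 + X\right)} = \frac{6}{-8 + \left(X + X^{2}\right) \left(234 + X\right)} = \frac{6}{-8 + \left(234 + X\right) \left(X + X^{2}\right)}$)
$\frac{1}{c{\left(-111 - r \right)} - 78983} = \frac{1}{\frac{6}{-8 + \left(-111 - -30\right)^{3} + 234 \left(-111 - -30\right) + 235 \left(-111 - -30\right)^{2}} - 78983} = \frac{1}{\frac{6}{-8 + \left(-111 + 30\right)^{3} + 234 \left(-111 + 30\right) + 235 \left(-111 + 30\right)^{2}} - 78983} = \frac{1}{\frac{6}{-8 + \left(-81\right)^{3} + 234 \left(-81\right) + 235 \left(-81\right)^{2}} - 78983} = \frac{1}{\frac{6}{-8 - 531441 - 18954 + 235 \cdot 6561} - 78983} = \frac{1}{\frac{6}{-8 - 531441 - 18954 + 1541835} - 78983} = \frac{1}{\frac{6}{991432} - 78983} = \frac{1}{6 \cdot \frac{1}{991432} - 78983} = \frac{1}{\frac{3}{495716} - 78983} = \frac{1}{- \frac{39153136825}{495716}} = - \frac{495716}{39153136825}$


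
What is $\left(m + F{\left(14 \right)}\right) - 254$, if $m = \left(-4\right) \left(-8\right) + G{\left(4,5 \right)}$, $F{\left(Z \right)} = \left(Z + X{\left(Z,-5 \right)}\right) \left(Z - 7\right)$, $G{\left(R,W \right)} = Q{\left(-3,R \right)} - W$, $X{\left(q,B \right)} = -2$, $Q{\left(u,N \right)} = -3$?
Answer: $-146$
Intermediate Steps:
$G{\left(R,W \right)} = -3 - W$
$F{\left(Z \right)} = \left(-7 + Z\right) \left(-2 + Z\right)$ ($F{\left(Z \right)} = \left(Z - 2\right) \left(Z - 7\right) = \left(-2 + Z\right) \left(-7 + Z\right) = \left(-7 + Z\right) \left(-2 + Z\right)$)
$m = 24$ ($m = \left(-4\right) \left(-8\right) - 8 = 32 - 8 = 24$)
$\left(m + F{\left(14 \right)}\right) - 254 = \left(24 + \left(14 + 14^{2} - 126\right)\right) - 254 = \left(24 + \left(14 + 196 - 126\right)\right) - 254 = \left(24 + 84\right) - 254 = 108 - 254 = -146$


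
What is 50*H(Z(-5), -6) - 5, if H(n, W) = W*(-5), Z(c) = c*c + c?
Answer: 1495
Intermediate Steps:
Z(c) = c + c² (Z(c) = c² + c = c + c²)
H(n, W) = -5*W
50*H(Z(-5), -6) - 5 = 50*(-5*(-6)) - 5 = 50*30 - 5 = 1500 - 5 = 1495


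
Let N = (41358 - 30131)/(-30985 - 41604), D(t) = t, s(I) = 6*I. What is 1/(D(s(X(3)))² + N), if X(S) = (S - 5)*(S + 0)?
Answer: 72589/94064117 ≈ 0.00077170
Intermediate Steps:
X(S) = S*(-5 + S) (X(S) = (-5 + S)*S = S*(-5 + S))
N = -11227/72589 (N = 11227/(-72589) = 11227*(-1/72589) = -11227/72589 ≈ -0.15467)
1/(D(s(X(3)))² + N) = 1/((6*(3*(-5 + 3)))² - 11227/72589) = 1/((6*(3*(-2)))² - 11227/72589) = 1/((6*(-6))² - 11227/72589) = 1/((-36)² - 11227/72589) = 1/(1296 - 11227/72589) = 1/(94064117/72589) = 72589/94064117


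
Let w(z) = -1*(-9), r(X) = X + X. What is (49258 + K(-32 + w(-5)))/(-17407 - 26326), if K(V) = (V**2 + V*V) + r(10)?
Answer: -50336/43733 ≈ -1.1510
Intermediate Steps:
r(X) = 2*X
w(z) = 9
K(V) = 20 + 2*V**2 (K(V) = (V**2 + V*V) + 2*10 = (V**2 + V**2) + 20 = 2*V**2 + 20 = 20 + 2*V**2)
(49258 + K(-32 + w(-5)))/(-17407 - 26326) = (49258 + (20 + 2*(-32 + 9)**2))/(-17407 - 26326) = (49258 + (20 + 2*(-23)**2))/(-43733) = (49258 + (20 + 2*529))*(-1/43733) = (49258 + (20 + 1058))*(-1/43733) = (49258 + 1078)*(-1/43733) = 50336*(-1/43733) = -50336/43733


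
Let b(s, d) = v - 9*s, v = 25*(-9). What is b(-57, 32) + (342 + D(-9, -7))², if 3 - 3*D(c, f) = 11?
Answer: 1038916/9 ≈ 1.1544e+5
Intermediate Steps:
v = -225
b(s, d) = -225 - 9*s
D(c, f) = -8/3 (D(c, f) = 1 - ⅓*11 = 1 - 11/3 = -8/3)
b(-57, 32) + (342 + D(-9, -7))² = (-225 - 9*(-57)) + (342 - 8/3)² = (-225 + 513) + (1018/3)² = 288 + 1036324/9 = 1038916/9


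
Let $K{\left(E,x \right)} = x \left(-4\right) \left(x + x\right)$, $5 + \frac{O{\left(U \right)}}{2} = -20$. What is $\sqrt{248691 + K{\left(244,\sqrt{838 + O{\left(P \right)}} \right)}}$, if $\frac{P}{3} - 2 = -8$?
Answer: $\sqrt{242387} \approx 492.33$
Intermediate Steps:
$P = -18$ ($P = 6 + 3 \left(-8\right) = 6 - 24 = -18$)
$O{\left(U \right)} = -50$ ($O{\left(U \right)} = -10 + 2 \left(-20\right) = -10 - 40 = -50$)
$K{\left(E,x \right)} = - 8 x^{2}$ ($K{\left(E,x \right)} = - 4 x 2 x = - 8 x^{2}$)
$\sqrt{248691 + K{\left(244,\sqrt{838 + O{\left(P \right)}} \right)}} = \sqrt{248691 - 8 \left(\sqrt{838 - 50}\right)^{2}} = \sqrt{248691 - 8 \left(\sqrt{788}\right)^{2}} = \sqrt{248691 - 8 \left(2 \sqrt{197}\right)^{2}} = \sqrt{248691 - 6304} = \sqrt{242387}$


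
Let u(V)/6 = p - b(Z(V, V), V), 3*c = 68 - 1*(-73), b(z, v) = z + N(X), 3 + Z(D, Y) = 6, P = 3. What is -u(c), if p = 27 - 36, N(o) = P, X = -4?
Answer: 90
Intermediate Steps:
Z(D, Y) = 3 (Z(D, Y) = -3 + 6 = 3)
N(o) = 3
b(z, v) = 3 + z (b(z, v) = z + 3 = 3 + z)
c = 47 (c = (68 - 1*(-73))/3 = (68 + 73)/3 = (1/3)*141 = 47)
p = -9
u(V) = -90 (u(V) = 6*(-9 - (3 + 3)) = 6*(-9 - 1*6) = 6*(-9 - 6) = 6*(-15) = -90)
-u(c) = -1*(-90) = 90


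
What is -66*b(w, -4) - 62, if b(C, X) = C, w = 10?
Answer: -722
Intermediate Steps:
-66*b(w, -4) - 62 = -66*10 - 62 = -660 - 62 = -722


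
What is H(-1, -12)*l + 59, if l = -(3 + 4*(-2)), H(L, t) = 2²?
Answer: 79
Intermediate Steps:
H(L, t) = 4
l = 5 (l = -(3 - 8) = -1*(-5) = 5)
H(-1, -12)*l + 59 = 4*5 + 59 = 20 + 59 = 79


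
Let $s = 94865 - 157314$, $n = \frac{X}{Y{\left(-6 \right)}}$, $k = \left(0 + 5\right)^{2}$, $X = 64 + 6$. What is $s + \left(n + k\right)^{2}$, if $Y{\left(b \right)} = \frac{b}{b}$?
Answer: $-53424$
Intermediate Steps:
$X = 70$
$Y{\left(b \right)} = 1$
$k = 25$ ($k = 5^{2} = 25$)
$n = 70$ ($n = \frac{70}{1} = 70 \cdot 1 = 70$)
$s = -62449$
$s + \left(n + k\right)^{2} = -62449 + \left(70 + 25\right)^{2} = -62449 + 95^{2} = -62449 + 9025 = -53424$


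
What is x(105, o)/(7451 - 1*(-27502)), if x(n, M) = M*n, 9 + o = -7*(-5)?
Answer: 910/11651 ≈ 0.078105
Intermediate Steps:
o = 26 (o = -9 - 7*(-5) = -9 + 35 = 26)
x(105, o)/(7451 - 1*(-27502)) = (26*105)/(7451 - 1*(-27502)) = 2730/(7451 + 27502) = 2730/34953 = 2730*(1/34953) = 910/11651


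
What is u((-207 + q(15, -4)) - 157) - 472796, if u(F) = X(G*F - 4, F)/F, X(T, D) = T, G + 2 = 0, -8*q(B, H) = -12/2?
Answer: -686975478/1453 ≈ -4.7280e+5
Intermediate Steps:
q(B, H) = ¾ (q(B, H) = -(-3)/(2*2) = -⅛*(-6) = ¾)
G = -2 (G = -2 + 0 = -2)
u(F) = (-4 - 2*F)/F (u(F) = (-2*F - 4)/F = (-4 - 2*F)/F)
u((-207 + q(15, -4)) - 157) - 472796 = (-2 - 4/((-207 + ¾) - 157)) - 472796 = (-2 - 4/(-825/4 - 157)) - 472796 = (-2 - 4/(-1453/4)) - 472796 = (-2 - 4*(-4/1453)) - 472796 = (-2 + 16/1453) - 472796 = -2890/1453 - 472796 = -686975478/1453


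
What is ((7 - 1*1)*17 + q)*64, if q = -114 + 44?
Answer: 2048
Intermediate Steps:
q = -70
((7 - 1*1)*17 + q)*64 = ((7 - 1*1)*17 - 70)*64 = ((7 - 1)*17 - 70)*64 = (6*17 - 70)*64 = (102 - 70)*64 = 32*64 = 2048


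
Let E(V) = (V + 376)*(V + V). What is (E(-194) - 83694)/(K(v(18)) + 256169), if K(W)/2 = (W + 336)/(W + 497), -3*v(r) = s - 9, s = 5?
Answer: -10030150/16651073 ≈ -0.60237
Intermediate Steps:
v(r) = 4/3 (v(r) = -(5 - 9)/3 = -⅓*(-4) = 4/3)
K(W) = 2*(336 + W)/(497 + W) (K(W) = 2*((W + 336)/(W + 497)) = 2*((336 + W)/(497 + W)) = 2*(336 + W)/(497 + W))
E(V) = 2*V*(376 + V) (E(V) = (376 + V)*(2*V) = 2*V*(376 + V))
(E(-194) - 83694)/(K(v(18)) + 256169) = (2*(-194)*(376 - 194) - 83694)/(2*(336 + 4/3)/(497 + 4/3) + 256169) = (2*(-194)*182 - 83694)/(2*(1012/3)/(1495/3) + 256169) = (-70616 - 83694)/(2*(3/1495)*(1012/3) + 256169) = -154310/(88/65 + 256169) = -154310/16651073/65 = -154310*65/16651073 = -10030150/16651073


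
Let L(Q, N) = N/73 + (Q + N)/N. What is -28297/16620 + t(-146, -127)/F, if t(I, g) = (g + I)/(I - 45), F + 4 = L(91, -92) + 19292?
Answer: -700042827006799/411182041681140 ≈ -1.7025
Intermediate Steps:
L(Q, N) = N/73 + (N + Q)/N (L(Q, N) = N*(1/73) + (N + Q)/N = N/73 + (N + Q)/N)
F = 129529817/6716 (F = -4 + ((1 + (1/73)*(-92) + 91/(-92)) + 19292) = -4 + ((1 - 92/73 + 91*(-1/92)) + 19292) = -4 + ((1 - 92/73 - 91/92) + 19292) = -4 + (-8391/6716 + 19292) = -4 + 129556681/6716 = 129529817/6716 ≈ 19287.)
t(I, g) = (I + g)/(-45 + I)
-28297/16620 + t(-146, -127)/F = -28297/16620 + ((-146 - 127)/(-45 - 146))/(129529817/6716) = -28297*1/16620 + (-273/(-191))*(6716/129529817) = -28297/16620 - 1/191*(-273)*(6716/129529817) = -28297/16620 + (273/191)*(6716/129529817) = -28297/16620 + 1833468/24740195047 = -700042827006799/411182041681140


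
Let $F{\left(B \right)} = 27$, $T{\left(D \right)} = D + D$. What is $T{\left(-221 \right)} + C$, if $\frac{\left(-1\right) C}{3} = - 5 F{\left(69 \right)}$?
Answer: $-37$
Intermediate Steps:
$T{\left(D \right)} = 2 D$
$C = 405$ ($C = - 3 \left(\left(-5\right) 27\right) = \left(-3\right) \left(-135\right) = 405$)
$T{\left(-221 \right)} + C = 2 \left(-221\right) + 405 = -442 + 405 = -37$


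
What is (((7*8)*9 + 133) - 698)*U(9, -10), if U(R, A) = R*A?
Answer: 5490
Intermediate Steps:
U(R, A) = A*R
(((7*8)*9 + 133) - 698)*U(9, -10) = (((7*8)*9 + 133) - 698)*(-10*9) = ((56*9 + 133) - 698)*(-90) = ((504 + 133) - 698)*(-90) = (637 - 698)*(-90) = -61*(-90) = 5490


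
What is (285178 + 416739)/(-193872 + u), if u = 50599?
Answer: -701917/143273 ≈ -4.8992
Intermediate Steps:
(285178 + 416739)/(-193872 + u) = (285178 + 416739)/(-193872 + 50599) = 701917/(-143273) = 701917*(-1/143273) = -701917/143273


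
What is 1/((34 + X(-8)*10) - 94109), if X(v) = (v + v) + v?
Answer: -1/94315 ≈ -1.0603e-5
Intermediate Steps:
X(v) = 3*v (X(v) = 2*v + v = 3*v)
1/((34 + X(-8)*10) - 94109) = 1/((34 + (3*(-8))*10) - 94109) = 1/((34 - 24*10) - 94109) = 1/((34 - 240) - 94109) = 1/(-206 - 94109) = 1/(-94315) = -1/94315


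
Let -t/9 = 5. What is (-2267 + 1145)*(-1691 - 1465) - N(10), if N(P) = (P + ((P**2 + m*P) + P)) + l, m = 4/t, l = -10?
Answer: 31868306/9 ≈ 3.5409e+6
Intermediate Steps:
t = -45 (t = -9*5 = -45)
m = -4/45 (m = 4/(-45) = 4*(-1/45) = -4/45 ≈ -0.088889)
N(P) = -10 + P**2 + 86*P/45 (N(P) = (P + ((P**2 - 4*P/45) + P)) - 10 = (P + (P**2 + 41*P/45)) - 10 = (P**2 + 86*P/45) - 10 = -10 + P**2 + 86*P/45)
(-2267 + 1145)*(-1691 - 1465) - N(10) = (-2267 + 1145)*(-1691 - 1465) - (-10 + 10**2 + (86/45)*10) = -1122*(-3156) - (-10 + 100 + 172/9) = 3541032 - 1*982/9 = 3541032 - 982/9 = 31868306/9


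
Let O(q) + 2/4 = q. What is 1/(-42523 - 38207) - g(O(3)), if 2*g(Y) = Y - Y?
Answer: -1/80730 ≈ -1.2387e-5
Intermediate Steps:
O(q) = -½ + q
g(Y) = 0 (g(Y) = (Y - Y)/2 = (½)*0 = 0)
1/(-42523 - 38207) - g(O(3)) = 1/(-42523 - 38207) - 1*0 = 1/(-80730) + 0 = -1/80730 + 0 = -1/80730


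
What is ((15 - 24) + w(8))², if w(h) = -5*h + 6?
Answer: 1849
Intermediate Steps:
w(h) = 6 - 5*h
((15 - 24) + w(8))² = ((15 - 24) + (6 - 5*8))² = (-9 + (6 - 40))² = (-9 - 34)² = (-43)² = 1849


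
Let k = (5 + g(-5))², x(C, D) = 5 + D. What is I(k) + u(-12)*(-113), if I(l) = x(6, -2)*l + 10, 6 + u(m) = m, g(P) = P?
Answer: 2044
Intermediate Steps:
u(m) = -6 + m
k = 0 (k = (5 - 5)² = 0² = 0)
I(l) = 10 + 3*l (I(l) = (5 - 2)*l + 10 = 3*l + 10 = 10 + 3*l)
I(k) + u(-12)*(-113) = (10 + 3*0) + (-6 - 12)*(-113) = (10 + 0) - 18*(-113) = 10 + 2034 = 2044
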